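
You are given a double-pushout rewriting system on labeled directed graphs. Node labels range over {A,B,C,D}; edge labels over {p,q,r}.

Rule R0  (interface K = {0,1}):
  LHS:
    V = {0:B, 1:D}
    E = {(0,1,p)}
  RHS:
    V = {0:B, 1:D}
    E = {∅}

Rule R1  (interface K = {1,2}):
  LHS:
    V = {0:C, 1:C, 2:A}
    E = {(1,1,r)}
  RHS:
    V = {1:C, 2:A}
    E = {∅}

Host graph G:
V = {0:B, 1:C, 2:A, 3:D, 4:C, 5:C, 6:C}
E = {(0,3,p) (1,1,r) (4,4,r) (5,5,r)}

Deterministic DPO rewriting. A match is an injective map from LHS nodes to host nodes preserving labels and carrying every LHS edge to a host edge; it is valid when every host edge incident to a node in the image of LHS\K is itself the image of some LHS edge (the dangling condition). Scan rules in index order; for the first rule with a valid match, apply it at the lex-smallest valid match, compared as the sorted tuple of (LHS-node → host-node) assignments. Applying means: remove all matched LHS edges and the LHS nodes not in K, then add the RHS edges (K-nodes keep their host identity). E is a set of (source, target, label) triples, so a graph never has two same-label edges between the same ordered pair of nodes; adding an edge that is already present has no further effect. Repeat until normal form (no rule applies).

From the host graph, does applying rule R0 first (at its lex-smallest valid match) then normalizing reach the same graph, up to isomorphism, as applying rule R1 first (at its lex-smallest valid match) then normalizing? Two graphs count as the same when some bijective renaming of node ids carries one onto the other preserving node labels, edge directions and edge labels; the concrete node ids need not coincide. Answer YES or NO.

Answer: YES

Steps:
branch R0-first: apply at {0↦0, 1↦3} → |E|=3, then 3 more step(s) → NF |V|=4 |E|=0 V={0:B, 2:A, 3:D, 5:C} E=∅
branch R1-first: apply at {0↦6, 1↦1, 2↦2} → |E|=3, then 3 more step(s) → NF |V|=4 |E|=0 V={0:B, 2:A, 3:D, 5:C} E=∅
graphs isomorphic (equal up to label-preserving node renaming)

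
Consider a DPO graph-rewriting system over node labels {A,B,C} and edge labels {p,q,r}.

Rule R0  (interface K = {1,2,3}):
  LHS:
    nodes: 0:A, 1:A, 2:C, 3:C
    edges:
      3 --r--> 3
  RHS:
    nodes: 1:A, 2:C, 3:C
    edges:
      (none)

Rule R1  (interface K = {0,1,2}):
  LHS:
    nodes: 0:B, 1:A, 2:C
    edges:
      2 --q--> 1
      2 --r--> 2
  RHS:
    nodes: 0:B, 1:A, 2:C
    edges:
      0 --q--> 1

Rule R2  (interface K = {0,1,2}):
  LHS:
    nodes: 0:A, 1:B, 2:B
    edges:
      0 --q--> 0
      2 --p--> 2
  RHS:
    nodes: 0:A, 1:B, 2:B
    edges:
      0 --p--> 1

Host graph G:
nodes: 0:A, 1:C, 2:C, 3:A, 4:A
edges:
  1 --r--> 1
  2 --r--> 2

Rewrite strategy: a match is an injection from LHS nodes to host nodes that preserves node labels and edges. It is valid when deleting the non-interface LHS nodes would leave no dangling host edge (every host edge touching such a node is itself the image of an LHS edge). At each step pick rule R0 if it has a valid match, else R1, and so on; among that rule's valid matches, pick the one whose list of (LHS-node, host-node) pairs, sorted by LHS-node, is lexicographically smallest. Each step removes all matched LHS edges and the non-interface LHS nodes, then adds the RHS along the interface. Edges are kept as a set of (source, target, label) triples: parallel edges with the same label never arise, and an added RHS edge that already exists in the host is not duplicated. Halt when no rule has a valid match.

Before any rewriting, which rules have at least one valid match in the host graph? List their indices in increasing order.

Answer: [R0]

Rewrite trace:
R0: 12 valid matches — {0↦0, 1↦3, 2↦1, 3↦2}, {0↦0, 1↦3, 2↦2, 3↦1}, {0↦0, 1↦4, 2↦1, 3↦2} (+9 more)
R1: no valid match — LHS pattern not found
R2: no valid match — LHS pattern not found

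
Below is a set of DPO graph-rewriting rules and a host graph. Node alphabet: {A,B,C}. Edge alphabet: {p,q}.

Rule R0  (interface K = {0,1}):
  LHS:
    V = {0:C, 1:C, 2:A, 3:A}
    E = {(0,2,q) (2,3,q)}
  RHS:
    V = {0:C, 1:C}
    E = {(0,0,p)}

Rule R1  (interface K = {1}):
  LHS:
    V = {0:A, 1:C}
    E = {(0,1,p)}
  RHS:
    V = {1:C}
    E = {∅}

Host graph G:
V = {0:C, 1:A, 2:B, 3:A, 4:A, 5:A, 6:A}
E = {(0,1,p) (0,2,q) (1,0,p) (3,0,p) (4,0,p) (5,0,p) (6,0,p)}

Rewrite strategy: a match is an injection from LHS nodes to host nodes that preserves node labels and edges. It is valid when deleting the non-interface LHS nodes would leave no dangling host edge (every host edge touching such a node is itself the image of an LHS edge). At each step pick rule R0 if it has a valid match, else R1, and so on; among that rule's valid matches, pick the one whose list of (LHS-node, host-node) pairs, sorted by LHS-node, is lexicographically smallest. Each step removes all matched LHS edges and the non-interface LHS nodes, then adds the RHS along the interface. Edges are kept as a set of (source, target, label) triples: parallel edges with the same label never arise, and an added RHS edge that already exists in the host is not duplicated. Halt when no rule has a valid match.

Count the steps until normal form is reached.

Answer: 4

Steps:
[0] host  ⇒  7 nodes, 7 edges  {0-p->1 0-q->2 1-p->0 3-p->0 4-p->0 5-p->0 6-p->0}
[1] R1 @ {0↦3, 1↦0}  ⇒  6 nodes, 6 edges  {0-p->1 0-q->2 1-p->0 4-p->0 5-p->0 6-p->0}
[2] R1 @ {0↦4, 1↦0}  ⇒  5 nodes, 5 edges  {0-p->1 0-q->2 1-p->0 5-p->0 6-p->0}
[3] R1 @ {0↦5, 1↦0}  ⇒  4 nodes, 4 edges  {0-p->1 0-q->2 1-p->0 6-p->0}
[4] R1 @ {0↦6, 1↦0}  ⇒  3 nodes, 3 edges  {0-p->1 0-q->2 1-p->0}
normal form: no rule applies after step 4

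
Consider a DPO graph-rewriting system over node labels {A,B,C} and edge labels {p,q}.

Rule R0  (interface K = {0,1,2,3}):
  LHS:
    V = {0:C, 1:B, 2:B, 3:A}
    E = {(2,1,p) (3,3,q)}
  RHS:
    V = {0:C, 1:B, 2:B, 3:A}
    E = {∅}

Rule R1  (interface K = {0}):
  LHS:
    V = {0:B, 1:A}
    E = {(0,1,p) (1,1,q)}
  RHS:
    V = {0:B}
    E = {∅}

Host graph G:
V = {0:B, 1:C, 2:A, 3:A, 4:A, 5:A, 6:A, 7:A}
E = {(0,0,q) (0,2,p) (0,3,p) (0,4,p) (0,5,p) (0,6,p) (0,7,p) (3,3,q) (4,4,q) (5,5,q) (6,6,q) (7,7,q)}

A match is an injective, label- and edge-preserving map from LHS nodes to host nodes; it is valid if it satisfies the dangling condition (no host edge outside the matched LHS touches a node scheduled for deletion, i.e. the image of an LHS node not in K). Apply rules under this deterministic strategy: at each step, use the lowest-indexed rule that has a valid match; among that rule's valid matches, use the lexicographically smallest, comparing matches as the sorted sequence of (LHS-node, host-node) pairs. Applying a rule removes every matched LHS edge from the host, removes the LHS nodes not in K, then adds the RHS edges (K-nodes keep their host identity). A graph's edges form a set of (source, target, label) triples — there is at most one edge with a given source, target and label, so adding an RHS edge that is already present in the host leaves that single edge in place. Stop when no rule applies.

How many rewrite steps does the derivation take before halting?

initial: |V|=8 |E|=12  E = 0-q->0 0-p->2 0-p->3 0-p->4 0-p->5 0-p->6 0-p->7 3-q->3 4-q->4 5-q->5 6-q->6 7-q->7
step 1: apply R1 at {0↦0, 1↦3}  → |V|=7 |E|=10  E = 0-q->0 0-p->2 0-p->4 0-p->5 0-p->6 0-p->7 4-q->4 5-q->5 6-q->6 7-q->7
step 2: apply R1 at {0↦0, 1↦4}  → |V|=6 |E|=8  E = 0-q->0 0-p->2 0-p->5 0-p->6 0-p->7 5-q->5 6-q->6 7-q->7
step 3: apply R1 at {0↦0, 1↦5}  → |V|=5 |E|=6  E = 0-q->0 0-p->2 0-p->6 0-p->7 6-q->6 7-q->7
step 4: apply R1 at {0↦0, 1↦6}  → |V|=4 |E|=4  E = 0-q->0 0-p->2 0-p->7 7-q->7
step 5: apply R1 at {0↦0, 1↦7}  → |V|=3 |E|=2  E = 0-q->0 0-p->2
halt: no rule applies after step 5

Answer: 5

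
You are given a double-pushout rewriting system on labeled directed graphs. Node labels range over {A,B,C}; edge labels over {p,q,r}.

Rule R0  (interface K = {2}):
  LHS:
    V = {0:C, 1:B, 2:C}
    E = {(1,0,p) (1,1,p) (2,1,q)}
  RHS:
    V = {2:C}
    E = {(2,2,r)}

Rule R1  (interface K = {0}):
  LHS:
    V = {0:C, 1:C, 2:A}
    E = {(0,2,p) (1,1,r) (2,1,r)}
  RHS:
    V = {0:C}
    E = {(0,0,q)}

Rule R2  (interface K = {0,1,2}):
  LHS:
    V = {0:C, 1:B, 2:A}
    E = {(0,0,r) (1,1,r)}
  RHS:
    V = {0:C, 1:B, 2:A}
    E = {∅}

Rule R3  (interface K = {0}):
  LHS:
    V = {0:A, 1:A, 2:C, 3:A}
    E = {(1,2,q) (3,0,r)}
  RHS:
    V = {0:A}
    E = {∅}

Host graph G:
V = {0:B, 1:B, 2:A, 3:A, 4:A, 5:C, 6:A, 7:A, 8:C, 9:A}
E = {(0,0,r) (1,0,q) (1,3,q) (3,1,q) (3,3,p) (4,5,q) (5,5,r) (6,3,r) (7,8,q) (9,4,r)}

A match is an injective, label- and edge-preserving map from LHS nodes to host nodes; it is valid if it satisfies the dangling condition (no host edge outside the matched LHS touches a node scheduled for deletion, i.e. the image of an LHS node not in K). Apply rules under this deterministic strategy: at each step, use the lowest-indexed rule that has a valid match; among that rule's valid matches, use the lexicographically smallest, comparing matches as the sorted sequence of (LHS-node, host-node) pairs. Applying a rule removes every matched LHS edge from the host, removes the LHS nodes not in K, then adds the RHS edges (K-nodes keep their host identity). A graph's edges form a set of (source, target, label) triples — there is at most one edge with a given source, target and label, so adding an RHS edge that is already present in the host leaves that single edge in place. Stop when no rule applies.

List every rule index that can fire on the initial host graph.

Answer: [R2,R3]

Derivation:
R0: no valid match — LHS pattern not found
R1: no valid match — LHS pattern not found
R2: 6 valid matches — {0↦5, 1↦0, 2↦2}, {0↦5, 1↦0, 2↦3}, {0↦5, 1↦0, 2↦4} (+3 more)
R3: 2 valid matches — {0↦3, 1↦7, 2↦8, 3↦6}, {0↦4, 1↦7, 2↦8, 3↦9}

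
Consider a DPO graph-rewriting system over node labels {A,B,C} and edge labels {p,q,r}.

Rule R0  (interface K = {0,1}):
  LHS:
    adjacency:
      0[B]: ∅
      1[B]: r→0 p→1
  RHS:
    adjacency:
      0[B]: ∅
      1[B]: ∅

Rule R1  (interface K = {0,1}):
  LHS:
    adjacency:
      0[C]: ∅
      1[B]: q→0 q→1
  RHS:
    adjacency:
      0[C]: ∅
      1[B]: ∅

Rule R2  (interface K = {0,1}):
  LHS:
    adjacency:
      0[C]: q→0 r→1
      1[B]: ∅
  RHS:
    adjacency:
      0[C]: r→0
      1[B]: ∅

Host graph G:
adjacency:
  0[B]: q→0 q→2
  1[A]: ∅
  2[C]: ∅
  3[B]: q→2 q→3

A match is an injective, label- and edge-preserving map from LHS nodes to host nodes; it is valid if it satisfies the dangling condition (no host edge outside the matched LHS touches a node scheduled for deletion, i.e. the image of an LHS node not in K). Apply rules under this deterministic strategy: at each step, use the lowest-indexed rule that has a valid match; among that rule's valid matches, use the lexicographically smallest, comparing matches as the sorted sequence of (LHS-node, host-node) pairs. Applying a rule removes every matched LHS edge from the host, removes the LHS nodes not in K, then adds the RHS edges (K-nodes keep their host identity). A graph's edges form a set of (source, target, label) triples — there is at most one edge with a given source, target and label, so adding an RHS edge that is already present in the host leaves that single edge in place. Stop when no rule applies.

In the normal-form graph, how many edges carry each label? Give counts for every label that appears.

Answer: (no edges)

Rewrite trace:
start.  V:4 E:4  edges: 0-q->0 0-q->2 3-q->2 3-q->3
1. fire R1 via {0↦2, 1↦0}  →  V:4 E:2  edges: 3-q->2 3-q->3
2. fire R1 via {0↦2, 1↦3}  →  V:4 E:0  edges: ∅
final graph: no rule applies after step 2
NF edges: []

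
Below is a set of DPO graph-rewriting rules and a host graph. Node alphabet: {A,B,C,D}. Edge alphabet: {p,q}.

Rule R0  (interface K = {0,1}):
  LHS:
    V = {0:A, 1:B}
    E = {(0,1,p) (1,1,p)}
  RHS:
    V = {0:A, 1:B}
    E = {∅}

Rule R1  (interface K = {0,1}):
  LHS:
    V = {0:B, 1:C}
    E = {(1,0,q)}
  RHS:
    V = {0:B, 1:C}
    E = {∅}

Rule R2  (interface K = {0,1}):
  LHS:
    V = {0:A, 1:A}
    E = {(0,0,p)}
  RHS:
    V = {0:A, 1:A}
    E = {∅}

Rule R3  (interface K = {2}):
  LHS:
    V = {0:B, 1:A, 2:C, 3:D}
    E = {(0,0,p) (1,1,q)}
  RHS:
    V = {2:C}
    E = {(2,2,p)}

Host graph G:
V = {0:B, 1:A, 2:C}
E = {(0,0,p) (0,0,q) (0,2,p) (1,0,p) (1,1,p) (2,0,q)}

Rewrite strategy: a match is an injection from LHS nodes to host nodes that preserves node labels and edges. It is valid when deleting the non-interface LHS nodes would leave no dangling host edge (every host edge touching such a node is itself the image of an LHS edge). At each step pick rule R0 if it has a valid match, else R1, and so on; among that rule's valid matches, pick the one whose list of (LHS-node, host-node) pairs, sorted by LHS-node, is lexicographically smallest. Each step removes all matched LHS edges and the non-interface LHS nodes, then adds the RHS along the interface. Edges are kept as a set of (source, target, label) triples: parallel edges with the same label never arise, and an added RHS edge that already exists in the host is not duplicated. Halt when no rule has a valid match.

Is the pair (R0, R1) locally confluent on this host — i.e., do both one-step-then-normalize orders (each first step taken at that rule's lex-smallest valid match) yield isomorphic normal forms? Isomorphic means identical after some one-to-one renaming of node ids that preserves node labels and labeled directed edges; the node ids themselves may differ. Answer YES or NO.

branch R0-first: apply at {0↦1, 1↦0} → |E|=4, then 1 more step(s) → NF |V|=3 |E|=3 V={0:B, 1:A, 2:C} E=0-q->0 0-p->2 1-p->1
branch R1-first: apply at {0↦0, 1↦2} → |E|=5, then 1 more step(s) → NF |V|=3 |E|=3 V={0:B, 1:A, 2:C} E=0-q->0 0-p->2 1-p->1
graphs isomorphic (equal up to label-preserving node renaming)

Answer: YES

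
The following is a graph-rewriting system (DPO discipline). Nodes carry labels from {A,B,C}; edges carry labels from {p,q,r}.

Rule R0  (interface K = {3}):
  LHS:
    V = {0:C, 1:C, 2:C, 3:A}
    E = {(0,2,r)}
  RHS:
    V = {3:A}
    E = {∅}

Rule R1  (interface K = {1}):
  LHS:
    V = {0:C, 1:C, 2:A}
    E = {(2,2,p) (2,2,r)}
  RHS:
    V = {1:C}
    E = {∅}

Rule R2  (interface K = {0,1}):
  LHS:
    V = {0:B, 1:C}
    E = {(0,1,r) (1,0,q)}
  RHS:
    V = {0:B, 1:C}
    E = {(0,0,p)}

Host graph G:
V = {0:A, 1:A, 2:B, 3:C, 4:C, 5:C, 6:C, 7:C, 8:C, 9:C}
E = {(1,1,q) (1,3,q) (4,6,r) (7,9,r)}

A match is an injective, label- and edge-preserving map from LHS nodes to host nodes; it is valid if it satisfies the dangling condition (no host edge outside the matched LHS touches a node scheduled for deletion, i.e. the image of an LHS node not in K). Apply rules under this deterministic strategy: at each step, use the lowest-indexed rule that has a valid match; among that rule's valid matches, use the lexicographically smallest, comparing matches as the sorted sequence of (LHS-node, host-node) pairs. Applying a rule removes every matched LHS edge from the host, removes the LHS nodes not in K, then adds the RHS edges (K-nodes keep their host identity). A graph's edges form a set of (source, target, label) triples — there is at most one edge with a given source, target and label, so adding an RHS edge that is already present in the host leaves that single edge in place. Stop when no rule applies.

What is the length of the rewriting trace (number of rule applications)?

Answer: 2

Derivation:
initial: |V|=10 |E|=4  E = 1-q->1 1-q->3 4-r->6 7-r->9
step 1: apply R0 at {0↦4, 1↦5, 2↦6, 3↦0}  → |V|=7 |E|=3  E = 1-q->1 1-q->3 7-r->9
step 2: apply R0 at {0↦7, 1↦8, 2↦9, 3↦0}  → |V|=4 |E|=2  E = 1-q->1 1-q->3
normal form: no rule applies after step 2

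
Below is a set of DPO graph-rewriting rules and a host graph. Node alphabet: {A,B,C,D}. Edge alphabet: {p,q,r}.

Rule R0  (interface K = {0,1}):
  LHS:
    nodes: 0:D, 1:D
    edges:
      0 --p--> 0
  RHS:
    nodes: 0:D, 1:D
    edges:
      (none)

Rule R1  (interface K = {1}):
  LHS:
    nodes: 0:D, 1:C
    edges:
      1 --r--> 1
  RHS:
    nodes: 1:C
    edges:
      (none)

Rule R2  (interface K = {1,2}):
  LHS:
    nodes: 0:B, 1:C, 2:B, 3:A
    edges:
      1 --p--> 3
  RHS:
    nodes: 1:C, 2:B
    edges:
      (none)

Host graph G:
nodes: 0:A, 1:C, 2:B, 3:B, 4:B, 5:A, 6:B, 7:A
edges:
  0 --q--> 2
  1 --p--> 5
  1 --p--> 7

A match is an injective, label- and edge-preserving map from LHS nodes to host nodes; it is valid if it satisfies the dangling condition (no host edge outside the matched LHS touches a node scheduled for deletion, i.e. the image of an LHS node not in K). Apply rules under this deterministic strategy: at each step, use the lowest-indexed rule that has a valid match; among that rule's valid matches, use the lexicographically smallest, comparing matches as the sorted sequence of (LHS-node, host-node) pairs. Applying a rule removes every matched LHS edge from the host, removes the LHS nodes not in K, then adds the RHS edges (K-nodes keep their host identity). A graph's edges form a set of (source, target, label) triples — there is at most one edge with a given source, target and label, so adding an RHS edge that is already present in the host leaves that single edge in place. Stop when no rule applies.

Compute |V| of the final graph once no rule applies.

Answer: 4

Derivation:
start.  V:8 E:3  edges: 0-q->2 1-p->5 1-p->7
1. fire R2 via {0↦3, 1↦1, 2↦2, 3↦5}  →  V:6 E:2  edges: 0-q->2 1-p->7
2. fire R2 via {0↦4, 1↦1, 2↦2, 3↦7}  →  V:4 E:1  edges: 0-q->2
final graph: no rule applies after step 2
NF nodes: {0:A, 1:C, 2:B, 6:B}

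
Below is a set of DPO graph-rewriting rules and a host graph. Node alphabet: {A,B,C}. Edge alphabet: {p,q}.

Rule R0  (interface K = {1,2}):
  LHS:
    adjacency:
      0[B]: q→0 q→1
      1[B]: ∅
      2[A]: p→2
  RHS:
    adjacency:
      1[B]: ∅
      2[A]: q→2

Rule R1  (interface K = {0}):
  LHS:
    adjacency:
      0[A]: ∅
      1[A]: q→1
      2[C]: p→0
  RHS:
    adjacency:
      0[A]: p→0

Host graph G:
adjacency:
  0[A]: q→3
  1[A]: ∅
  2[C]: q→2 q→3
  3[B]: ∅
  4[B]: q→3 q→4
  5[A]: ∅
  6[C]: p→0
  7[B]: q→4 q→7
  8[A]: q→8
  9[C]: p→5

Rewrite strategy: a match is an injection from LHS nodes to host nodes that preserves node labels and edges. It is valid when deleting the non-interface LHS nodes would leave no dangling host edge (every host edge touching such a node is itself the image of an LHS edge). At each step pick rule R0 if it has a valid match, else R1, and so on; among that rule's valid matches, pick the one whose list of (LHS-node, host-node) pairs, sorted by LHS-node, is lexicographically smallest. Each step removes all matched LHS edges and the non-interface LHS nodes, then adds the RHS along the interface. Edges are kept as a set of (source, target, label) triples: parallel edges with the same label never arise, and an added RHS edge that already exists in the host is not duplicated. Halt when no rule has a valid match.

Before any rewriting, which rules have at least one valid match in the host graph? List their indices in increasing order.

R0: no valid match — LHS pattern not found
R1: 2 valid matches — {0↦0, 1↦8, 2↦6}, {0↦5, 1↦8, 2↦9}

Answer: [R1]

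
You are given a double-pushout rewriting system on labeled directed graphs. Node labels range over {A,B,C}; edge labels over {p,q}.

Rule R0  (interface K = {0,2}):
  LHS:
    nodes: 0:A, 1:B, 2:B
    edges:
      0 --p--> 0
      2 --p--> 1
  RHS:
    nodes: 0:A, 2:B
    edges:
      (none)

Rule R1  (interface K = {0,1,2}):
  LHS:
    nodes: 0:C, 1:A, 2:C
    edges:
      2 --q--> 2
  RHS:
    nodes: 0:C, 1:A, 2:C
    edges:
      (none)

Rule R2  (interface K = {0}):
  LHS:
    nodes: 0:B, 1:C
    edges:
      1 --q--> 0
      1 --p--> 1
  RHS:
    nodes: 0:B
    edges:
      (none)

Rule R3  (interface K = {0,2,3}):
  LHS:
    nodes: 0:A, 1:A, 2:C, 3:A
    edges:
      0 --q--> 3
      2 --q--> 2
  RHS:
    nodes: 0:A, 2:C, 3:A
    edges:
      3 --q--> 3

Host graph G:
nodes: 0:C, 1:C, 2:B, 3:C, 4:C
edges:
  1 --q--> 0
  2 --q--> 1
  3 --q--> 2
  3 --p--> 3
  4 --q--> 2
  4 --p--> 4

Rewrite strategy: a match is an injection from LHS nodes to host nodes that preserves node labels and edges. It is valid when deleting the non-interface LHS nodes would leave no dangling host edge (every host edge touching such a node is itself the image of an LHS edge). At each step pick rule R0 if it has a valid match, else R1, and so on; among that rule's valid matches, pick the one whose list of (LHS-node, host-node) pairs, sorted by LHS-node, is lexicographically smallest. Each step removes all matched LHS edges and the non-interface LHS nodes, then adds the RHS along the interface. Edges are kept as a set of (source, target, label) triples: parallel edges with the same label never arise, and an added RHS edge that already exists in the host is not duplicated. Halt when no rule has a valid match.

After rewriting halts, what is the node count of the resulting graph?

Answer: 3

Steps:
initial: |V|=5 |E|=6  E = 1-q->0 2-q->1 3-q->2 3-p->3 4-q->2 4-p->4
step 1: apply R2 at {0↦2, 1↦3}  → |V|=4 |E|=4  E = 1-q->0 2-q->1 4-q->2 4-p->4
step 2: apply R2 at {0↦2, 1↦4}  → |V|=3 |E|=2  E = 1-q->0 2-q->1
final graph: no rule applies after step 2
NF nodes: {0:C, 1:C, 2:B}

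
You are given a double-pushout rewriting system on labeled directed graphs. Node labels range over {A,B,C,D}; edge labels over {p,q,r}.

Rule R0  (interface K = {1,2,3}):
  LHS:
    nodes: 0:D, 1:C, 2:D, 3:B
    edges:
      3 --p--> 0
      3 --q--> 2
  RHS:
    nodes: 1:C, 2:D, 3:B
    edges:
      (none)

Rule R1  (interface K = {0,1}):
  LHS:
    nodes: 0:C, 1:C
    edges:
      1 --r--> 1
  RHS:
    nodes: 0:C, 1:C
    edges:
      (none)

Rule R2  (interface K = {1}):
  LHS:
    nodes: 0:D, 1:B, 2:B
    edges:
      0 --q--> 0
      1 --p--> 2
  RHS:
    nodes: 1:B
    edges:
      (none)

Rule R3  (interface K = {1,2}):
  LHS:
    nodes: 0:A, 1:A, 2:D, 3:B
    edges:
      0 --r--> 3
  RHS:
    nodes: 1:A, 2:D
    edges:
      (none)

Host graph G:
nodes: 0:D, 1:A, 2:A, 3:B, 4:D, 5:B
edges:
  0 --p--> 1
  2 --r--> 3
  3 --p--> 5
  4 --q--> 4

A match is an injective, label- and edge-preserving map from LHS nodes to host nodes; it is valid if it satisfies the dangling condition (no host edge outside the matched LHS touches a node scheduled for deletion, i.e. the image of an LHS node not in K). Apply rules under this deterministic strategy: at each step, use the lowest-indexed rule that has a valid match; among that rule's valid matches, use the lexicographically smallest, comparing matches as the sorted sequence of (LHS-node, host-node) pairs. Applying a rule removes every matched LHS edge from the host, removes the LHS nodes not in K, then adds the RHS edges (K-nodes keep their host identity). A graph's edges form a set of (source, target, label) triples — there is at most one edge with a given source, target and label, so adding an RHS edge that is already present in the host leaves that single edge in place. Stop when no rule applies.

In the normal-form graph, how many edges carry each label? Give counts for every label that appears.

Answer: p:1

Derivation:
initial: |V|=6 |E|=4  E = 0-p->1 2-r->3 3-p->5 4-q->4
step 1: apply R2 at {0↦4, 1↦3, 2↦5}  → |V|=4 |E|=2  E = 0-p->1 2-r->3
step 2: apply R3 at {0↦2, 1↦1, 2↦0, 3↦3}  → |V|=2 |E|=1  E = 0-p->1
halt: no rule applies after step 2
NF edges: [(0, 1, 'p')]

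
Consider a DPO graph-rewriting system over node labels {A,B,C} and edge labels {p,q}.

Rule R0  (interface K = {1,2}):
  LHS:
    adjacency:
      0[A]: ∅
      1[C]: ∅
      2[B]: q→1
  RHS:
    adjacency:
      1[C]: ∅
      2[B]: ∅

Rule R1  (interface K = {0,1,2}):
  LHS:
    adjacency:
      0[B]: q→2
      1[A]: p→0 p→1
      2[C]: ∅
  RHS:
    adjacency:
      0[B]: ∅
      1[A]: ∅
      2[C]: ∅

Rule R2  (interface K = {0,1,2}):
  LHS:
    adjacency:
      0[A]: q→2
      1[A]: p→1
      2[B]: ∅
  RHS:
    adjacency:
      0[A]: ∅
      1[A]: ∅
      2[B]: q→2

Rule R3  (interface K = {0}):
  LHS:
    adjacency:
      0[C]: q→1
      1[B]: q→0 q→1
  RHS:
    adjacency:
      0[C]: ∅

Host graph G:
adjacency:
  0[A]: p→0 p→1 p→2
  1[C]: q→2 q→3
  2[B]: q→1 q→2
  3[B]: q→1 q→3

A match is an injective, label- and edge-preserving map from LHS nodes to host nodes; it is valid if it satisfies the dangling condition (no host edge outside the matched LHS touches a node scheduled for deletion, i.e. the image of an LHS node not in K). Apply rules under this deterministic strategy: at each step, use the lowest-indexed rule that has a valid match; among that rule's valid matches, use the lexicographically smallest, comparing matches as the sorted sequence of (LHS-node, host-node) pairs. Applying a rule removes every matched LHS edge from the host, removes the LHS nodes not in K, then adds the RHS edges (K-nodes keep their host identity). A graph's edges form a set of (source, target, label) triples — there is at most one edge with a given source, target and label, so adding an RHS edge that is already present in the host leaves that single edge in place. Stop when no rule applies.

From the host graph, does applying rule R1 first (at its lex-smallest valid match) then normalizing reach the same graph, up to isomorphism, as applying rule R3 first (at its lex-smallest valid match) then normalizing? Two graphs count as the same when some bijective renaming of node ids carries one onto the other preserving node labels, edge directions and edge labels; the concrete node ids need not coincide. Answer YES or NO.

Answer: YES

Steps:
branch R1-first: apply at {0↦2, 1↦0, 2↦1} → |E|=6, then 1 more step(s) → NF |V|=3 |E|=3 V={0:A, 1:C, 2:B} E=0-p->1 1-q->2 2-q->2
branch R3-first: apply at {0↦1, 1↦3} → |E|=6, then 1 more step(s) → NF |V|=3 |E|=3 V={0:A, 1:C, 2:B} E=0-p->1 1-q->2 2-q->2
graphs isomorphic (equal up to label-preserving node renaming)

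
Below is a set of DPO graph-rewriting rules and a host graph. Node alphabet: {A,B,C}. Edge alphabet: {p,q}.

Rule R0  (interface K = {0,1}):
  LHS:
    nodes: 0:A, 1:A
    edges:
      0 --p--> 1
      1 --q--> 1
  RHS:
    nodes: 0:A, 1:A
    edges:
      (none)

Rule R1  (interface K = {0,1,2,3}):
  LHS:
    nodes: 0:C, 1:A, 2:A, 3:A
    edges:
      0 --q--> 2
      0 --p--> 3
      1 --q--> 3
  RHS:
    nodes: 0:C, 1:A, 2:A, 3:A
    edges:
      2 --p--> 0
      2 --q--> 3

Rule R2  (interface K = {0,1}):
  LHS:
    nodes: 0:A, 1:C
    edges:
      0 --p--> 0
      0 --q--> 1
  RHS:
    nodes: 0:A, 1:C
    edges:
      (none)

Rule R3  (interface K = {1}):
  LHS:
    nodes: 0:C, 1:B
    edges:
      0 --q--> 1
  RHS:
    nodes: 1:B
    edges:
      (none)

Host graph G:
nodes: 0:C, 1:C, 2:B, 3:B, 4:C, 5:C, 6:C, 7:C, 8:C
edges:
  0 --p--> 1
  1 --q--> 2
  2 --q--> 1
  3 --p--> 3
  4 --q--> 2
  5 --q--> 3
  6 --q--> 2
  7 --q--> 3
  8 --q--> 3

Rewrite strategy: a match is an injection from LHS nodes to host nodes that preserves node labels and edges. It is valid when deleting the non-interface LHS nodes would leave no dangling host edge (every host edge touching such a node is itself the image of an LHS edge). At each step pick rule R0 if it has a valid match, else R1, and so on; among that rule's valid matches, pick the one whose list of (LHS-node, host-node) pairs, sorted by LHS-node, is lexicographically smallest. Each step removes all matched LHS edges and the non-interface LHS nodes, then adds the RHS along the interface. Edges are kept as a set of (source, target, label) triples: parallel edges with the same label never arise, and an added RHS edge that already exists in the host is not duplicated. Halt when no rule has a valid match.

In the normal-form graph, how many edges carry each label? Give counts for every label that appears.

Answer: p:2 q:2

Derivation:
initial: |V|=9 |E|=9  E = 0-p->1 1-q->2 2-q->1 3-p->3 4-q->2 5-q->3 6-q->2 7-q->3 8-q->3
step 1: apply R3 at {0↦4, 1↦2}  → |V|=8 |E|=8  E = 0-p->1 1-q->2 2-q->1 3-p->3 5-q->3 6-q->2 7-q->3 8-q->3
step 2: apply R3 at {0↦5, 1↦3}  → |V|=7 |E|=7  E = 0-p->1 1-q->2 2-q->1 3-p->3 6-q->2 7-q->3 8-q->3
step 3: apply R3 at {0↦6, 1↦2}  → |V|=6 |E|=6  E = 0-p->1 1-q->2 2-q->1 3-p->3 7-q->3 8-q->3
step 4: apply R3 at {0↦7, 1↦3}  → |V|=5 |E|=5  E = 0-p->1 1-q->2 2-q->1 3-p->3 8-q->3
step 5: apply R3 at {0↦8, 1↦3}  → |V|=4 |E|=4  E = 0-p->1 1-q->2 2-q->1 3-p->3
halt: no rule applies after step 5
NF edges: [(0, 1, 'p'), (1, 2, 'q'), (2, 1, 'q'), (3, 3, 'p')]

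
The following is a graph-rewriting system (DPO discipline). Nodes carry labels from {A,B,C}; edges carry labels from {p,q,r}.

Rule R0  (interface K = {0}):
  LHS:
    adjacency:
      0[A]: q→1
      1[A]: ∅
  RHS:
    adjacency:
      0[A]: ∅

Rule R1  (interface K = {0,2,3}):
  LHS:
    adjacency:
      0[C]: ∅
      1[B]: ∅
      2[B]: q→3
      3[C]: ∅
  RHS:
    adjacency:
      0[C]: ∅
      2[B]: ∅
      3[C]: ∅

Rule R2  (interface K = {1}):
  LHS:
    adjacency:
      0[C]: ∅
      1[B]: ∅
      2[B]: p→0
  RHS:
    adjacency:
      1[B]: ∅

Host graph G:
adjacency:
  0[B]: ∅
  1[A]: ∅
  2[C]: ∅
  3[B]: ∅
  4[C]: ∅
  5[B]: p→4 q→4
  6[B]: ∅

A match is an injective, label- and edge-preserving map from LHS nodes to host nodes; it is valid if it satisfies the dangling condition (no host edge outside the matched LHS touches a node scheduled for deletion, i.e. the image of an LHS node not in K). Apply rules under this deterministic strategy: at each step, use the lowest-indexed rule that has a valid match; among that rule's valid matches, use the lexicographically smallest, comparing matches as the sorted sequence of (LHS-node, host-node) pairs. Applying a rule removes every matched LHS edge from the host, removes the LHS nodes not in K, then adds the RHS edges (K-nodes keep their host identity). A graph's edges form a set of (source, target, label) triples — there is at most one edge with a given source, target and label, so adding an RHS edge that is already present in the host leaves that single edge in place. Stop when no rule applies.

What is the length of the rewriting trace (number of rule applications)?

Answer: 2

Rewrite trace:
start.  V:7 E:2  edges: 5-p->4 5-q->4
1. fire R1 via {0↦2, 1↦0, 2↦5, 3↦4}  →  V:6 E:1  edges: 5-p->4
2. fire R2 via {0↦4, 1↦3, 2↦5}  →  V:4 E:0  edges: ∅
halt: no rule applies after step 2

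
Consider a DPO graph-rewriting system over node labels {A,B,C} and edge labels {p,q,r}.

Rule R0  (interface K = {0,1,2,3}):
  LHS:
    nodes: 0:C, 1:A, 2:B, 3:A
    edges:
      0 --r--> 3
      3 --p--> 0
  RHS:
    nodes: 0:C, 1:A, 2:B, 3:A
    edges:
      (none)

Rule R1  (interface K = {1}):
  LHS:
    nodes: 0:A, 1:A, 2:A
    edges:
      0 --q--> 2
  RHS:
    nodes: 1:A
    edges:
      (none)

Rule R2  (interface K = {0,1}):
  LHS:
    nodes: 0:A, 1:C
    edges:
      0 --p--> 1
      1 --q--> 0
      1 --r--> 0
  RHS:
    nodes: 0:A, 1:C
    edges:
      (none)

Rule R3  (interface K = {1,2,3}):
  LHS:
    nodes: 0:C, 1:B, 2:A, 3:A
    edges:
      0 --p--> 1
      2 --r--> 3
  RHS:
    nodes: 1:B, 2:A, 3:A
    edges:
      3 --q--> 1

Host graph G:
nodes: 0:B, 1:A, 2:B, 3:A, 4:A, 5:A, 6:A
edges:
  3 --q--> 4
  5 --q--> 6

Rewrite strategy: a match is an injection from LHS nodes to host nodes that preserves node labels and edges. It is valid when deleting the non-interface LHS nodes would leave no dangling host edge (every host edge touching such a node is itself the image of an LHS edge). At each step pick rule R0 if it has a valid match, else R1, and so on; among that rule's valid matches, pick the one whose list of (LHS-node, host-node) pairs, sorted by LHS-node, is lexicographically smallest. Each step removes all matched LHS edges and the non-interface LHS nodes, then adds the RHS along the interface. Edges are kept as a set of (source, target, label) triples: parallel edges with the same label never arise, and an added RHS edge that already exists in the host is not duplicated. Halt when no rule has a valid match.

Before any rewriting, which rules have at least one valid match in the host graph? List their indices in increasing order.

R0: no valid match — LHS pattern not found
R1: 6 valid matches — {0↦3, 1↦1, 2↦4}, {0↦3, 1↦5, 2↦4}, {0↦3, 1↦6, 2↦4} (+3 more)
R2: no valid match — LHS pattern not found
R3: no valid match — LHS pattern not found

Answer: [R1]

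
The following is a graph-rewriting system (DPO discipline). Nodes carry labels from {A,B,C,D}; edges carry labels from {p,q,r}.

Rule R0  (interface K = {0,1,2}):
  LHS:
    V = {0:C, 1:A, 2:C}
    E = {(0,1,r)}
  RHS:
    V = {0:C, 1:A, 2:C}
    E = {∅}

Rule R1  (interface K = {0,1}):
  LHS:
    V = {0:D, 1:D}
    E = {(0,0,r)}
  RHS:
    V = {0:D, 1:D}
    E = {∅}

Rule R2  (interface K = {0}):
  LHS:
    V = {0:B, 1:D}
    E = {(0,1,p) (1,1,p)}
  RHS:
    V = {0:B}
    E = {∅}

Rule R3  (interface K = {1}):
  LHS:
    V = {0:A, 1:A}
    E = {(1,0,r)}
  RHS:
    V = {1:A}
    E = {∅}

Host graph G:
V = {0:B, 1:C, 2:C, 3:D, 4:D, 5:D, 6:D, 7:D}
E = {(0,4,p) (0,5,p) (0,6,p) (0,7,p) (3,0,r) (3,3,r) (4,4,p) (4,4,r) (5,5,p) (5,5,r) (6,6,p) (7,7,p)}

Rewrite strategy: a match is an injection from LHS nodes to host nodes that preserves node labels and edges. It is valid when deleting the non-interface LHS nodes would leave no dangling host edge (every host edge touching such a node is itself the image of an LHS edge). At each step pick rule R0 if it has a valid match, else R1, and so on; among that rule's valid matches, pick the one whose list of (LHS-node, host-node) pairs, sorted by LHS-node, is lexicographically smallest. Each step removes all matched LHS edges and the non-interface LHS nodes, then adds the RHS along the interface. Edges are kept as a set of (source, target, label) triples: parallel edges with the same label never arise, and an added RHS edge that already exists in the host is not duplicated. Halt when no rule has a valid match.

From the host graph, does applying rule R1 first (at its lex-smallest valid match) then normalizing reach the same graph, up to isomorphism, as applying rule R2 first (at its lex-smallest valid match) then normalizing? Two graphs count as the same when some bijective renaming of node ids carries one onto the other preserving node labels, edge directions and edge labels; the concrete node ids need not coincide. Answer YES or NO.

Answer: YES

Steps:
branch R1-first: apply at {0↦3, 1↦4} → |E|=11, then 6 more step(s) → NF |V|=4 |E|=1 V={0:B, 1:C, 2:C, 3:D} E=3-r->0
branch R2-first: apply at {0↦0, 1↦6} → |E|=10, then 6 more step(s) → NF |V|=4 |E|=1 V={0:B, 1:C, 2:C, 3:D} E=3-r->0
graphs isomorphic (equal up to label-preserving node renaming)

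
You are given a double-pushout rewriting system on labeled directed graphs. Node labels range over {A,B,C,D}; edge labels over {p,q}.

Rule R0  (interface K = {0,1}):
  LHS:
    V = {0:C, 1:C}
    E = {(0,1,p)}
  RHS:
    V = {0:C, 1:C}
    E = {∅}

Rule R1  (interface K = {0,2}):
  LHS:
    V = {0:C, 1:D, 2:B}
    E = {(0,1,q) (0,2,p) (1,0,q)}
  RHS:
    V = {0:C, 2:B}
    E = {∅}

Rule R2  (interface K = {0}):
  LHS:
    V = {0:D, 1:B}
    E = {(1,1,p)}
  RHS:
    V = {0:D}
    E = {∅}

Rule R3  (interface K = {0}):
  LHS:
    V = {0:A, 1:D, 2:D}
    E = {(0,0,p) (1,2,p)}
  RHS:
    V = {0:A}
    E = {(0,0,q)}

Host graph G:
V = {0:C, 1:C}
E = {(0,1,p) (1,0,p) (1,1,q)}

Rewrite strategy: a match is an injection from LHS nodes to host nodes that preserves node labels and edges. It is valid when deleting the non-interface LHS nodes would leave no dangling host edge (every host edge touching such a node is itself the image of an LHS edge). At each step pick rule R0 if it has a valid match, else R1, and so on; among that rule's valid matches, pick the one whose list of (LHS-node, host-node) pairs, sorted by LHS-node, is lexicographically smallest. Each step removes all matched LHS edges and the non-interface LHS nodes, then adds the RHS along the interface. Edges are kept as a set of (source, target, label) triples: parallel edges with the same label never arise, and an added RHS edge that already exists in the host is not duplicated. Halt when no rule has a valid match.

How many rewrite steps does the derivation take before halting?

Answer: 2

Steps:
initial: |V|=2 |E|=3  E = 0-p->1 1-p->0 1-q->1
step 1: apply R0 at {0↦0, 1↦1}  → |V|=2 |E|=2  E = 1-p->0 1-q->1
step 2: apply R0 at {0↦1, 1↦0}  → |V|=2 |E|=1  E = 1-q->1
final graph: no rule applies after step 2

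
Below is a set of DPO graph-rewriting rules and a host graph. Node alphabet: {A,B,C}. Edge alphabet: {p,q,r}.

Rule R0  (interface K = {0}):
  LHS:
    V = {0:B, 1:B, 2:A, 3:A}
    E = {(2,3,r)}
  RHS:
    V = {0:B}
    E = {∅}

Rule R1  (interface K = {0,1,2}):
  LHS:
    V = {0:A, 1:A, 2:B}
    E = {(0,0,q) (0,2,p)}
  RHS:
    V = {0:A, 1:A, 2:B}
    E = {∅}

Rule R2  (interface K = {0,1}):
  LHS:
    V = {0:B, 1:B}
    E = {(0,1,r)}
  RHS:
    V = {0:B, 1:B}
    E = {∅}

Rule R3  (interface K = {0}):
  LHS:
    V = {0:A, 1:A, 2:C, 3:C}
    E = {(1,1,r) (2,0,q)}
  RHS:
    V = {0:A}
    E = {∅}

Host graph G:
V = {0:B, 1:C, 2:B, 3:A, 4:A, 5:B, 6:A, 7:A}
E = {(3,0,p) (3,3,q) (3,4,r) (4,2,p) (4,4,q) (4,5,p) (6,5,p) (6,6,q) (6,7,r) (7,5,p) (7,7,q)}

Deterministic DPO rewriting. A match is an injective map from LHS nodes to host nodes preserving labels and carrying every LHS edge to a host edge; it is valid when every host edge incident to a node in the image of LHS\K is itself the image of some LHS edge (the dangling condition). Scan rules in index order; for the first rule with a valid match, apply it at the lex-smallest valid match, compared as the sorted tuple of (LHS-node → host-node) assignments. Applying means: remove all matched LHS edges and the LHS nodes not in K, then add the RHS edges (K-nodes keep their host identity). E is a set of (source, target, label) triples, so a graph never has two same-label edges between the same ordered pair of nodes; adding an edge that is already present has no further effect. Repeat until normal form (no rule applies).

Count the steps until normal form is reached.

Answer: 5

Steps:
initial: |V|=8 |E|=11  E = 3-p->0 3-q->3 3-r->4 4-p->2 4-q->4 4-p->5 6-p->5 6-q->6 6-r->7 7-p->5 7-q->7
step 1: apply R1 at {0↦3, 1↦4, 2↦0}  → |V|=8 |E|=9  E = 3-r->4 4-p->2 4-q->4 4-p->5 6-p->5 6-q->6 6-r->7 7-p->5 7-q->7
step 2: apply R1 at {0↦4, 1↦3, 2↦2}  → |V|=8 |E|=7  E = 3-r->4 4-p->5 6-p->5 6-q->6 6-r->7 7-p->5 7-q->7
step 3: apply R1 at {0↦6, 1↦3, 2↦5}  → |V|=8 |E|=5  E = 3-r->4 4-p->5 6-r->7 7-p->5 7-q->7
step 4: apply R1 at {0↦7, 1↦3, 2↦5}  → |V|=8 |E|=3  E = 3-r->4 4-p->5 6-r->7
step 5: apply R0 at {0↦0, 1↦2, 2↦6, 3↦7}  → |V|=5 |E|=2  E = 3-r->4 4-p->5
normal form: no rule applies after step 5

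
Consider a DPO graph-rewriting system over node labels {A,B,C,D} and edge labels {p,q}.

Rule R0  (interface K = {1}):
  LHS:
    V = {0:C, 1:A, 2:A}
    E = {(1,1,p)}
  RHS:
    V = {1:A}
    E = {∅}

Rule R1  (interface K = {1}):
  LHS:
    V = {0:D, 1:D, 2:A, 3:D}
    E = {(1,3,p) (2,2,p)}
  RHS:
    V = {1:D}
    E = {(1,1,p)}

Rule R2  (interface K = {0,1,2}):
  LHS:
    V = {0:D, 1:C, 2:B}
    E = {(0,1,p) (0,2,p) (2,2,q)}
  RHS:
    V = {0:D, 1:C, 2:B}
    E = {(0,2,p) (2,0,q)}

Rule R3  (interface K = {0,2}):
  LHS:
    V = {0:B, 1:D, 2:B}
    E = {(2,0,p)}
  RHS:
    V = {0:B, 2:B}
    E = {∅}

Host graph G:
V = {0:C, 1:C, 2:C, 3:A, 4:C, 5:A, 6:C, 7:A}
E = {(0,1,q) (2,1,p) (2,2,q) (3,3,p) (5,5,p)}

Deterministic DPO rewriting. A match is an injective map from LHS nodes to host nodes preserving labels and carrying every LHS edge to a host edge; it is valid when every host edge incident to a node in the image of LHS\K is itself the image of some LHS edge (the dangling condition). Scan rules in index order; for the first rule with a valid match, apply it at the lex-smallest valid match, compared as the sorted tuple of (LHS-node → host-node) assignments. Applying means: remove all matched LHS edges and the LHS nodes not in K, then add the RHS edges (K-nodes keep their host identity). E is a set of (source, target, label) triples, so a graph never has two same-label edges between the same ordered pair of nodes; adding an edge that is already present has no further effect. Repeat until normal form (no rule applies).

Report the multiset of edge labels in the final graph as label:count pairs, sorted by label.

Answer: p:1 q:2

Rewrite trace:
start.  V:8 E:5  edges: 0-q->1 2-p->1 2-q->2 3-p->3 5-p->5
1. fire R0 via {0↦4, 1↦3, 2↦7}  →  V:6 E:4  edges: 0-q->1 2-p->1 2-q->2 5-p->5
2. fire R0 via {0↦6, 1↦5, 2↦3}  →  V:4 E:3  edges: 0-q->1 2-p->1 2-q->2
halt: no rule applies after step 2
NF edges: [(0, 1, 'q'), (2, 1, 'p'), (2, 2, 'q')]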